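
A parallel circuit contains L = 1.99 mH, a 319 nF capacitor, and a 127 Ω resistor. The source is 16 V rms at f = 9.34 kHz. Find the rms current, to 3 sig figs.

ω = 2πf = 58680 rad/s
X_L = ωL = 117 Ω
X_C = 1/(ωC) = 53.4 Ω
Parallel: admittances add. Y = 1/R + 1/(jωL) + jωC
Y = (0.00787 + j0.0102) S
|Y| = 0.0129 S → |Z| = 1/|Y| = 77.8 Ω, ∠Z = −∠Y = -52.2°
I = V/|Z| = 16/77.8 = 206 mA

206 mA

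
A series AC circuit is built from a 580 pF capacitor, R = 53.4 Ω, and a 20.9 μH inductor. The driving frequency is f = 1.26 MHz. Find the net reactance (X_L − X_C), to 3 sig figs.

-52.3 Ω

ω = 2πf = 7.917e+06 rad/s
X_L = ωL = 165 Ω
X_C = 1/(ωC) = 218 Ω
X = 165 − 218 = -52.3 Ω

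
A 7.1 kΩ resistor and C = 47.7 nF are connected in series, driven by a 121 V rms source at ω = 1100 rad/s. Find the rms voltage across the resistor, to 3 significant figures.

X_C = 1/(ωC) = 19100 Ω
Z = 7100 − j19100 Ω
|Z| = √(7100² + 19100²) = 20300 Ω
I = V/|Z| = 5.95 mA
V_R = I·|Z_R| = 0.00595 × 7100 = 42.2 V

42.2 V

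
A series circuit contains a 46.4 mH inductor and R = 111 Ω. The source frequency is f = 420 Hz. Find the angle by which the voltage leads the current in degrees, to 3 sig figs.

47.8°

ω = 2πf = 2639 rad/s
X_L = ωL = 122 Ω
Z = 111 + j122 Ω
|Z| = √(111² + 122²) = 165 Ω
∠Z = arctan(122/111) = 47.8°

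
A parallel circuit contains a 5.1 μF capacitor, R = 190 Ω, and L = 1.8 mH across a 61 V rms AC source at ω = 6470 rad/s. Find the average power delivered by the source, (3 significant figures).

19.6 W

X_L = ωL = 11.6 Ω
X_C = 1/(ωC) = 30.3 Ω
Parallel: admittances add. Y = 1/R + 1/(jωL) + jωC
Y = (0.00526 − j0.0529) S
|Y| = 0.0531 S → |Z| = 1/|Y| = 18.8 Ω, ∠Z = −∠Y = 84.3°
I = V/|Z| = 3.24 A
P = VI cos φ = 61 × 3.24 × cos(84.3°) = 19.6 W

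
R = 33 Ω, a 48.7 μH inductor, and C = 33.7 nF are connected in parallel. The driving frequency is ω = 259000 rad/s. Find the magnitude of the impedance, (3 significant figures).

X_L = ωL = 12.6 Ω
X_C = 1/(ωC) = 115 Ω
Parallel: admittances add. Y = 1/R + 1/(jωL) + jωC
Y = (0.0303 − j0.0706) S
|Y| = 0.0768 S → |Z| = 1/|Y| = 13.0 Ω, ∠Z = −∠Y = 66.8°

13.0 Ω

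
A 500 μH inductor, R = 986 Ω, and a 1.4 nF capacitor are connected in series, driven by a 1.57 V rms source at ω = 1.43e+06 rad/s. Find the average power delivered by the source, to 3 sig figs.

X_L = ωL = 715 Ω
X_C = 1/(ωC) = 500 Ω
Net reactance X = X_L − X_C = 215 Ω
Z = 986 + j215 Ω
|Z| = √(986² + 215²) = 1010 Ω
∠Z = arctan(215/986) = 12.3°
I = V/|Z| = 1.56 mA
P = VI cos φ = 1.57 × 0.00156 × cos(12.3°) = 2.39 mW

2.39 mW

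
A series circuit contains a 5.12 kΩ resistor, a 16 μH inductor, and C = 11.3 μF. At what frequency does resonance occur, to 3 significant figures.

ω₀ = 1/√(LC) = 1/√(1.6e-05 × 1.13e-05) = 74370 rad/s
f₀ = ω₀/(2π) = 11.8 kHz

11.8 kHz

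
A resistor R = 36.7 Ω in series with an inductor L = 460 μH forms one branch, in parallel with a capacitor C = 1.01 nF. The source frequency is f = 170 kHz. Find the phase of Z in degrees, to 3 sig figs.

ω = 2πf = 1.068e+06 rad/s
X_L = ωL = 491 Ω
X_C = 1/(ωC) = 927 Ω
Branch 1 (R+jX_L): Z₁ = 36.7 + j491 Ω, |Z₁| = 493 Ω
Branch 2 (−jX_C): Z₂ = −j927 Ω
Parallel: Z = Z₁Z₂/(Z₁+Z₂), |Z| = 1040 Ω, ∠Z = 80.9°

80.9°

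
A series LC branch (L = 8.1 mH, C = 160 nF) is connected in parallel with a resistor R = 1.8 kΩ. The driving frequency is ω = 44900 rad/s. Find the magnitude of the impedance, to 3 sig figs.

223 Ω

X_L = ωL = 364 Ω
X_C = 1/(ωC) = 139 Ω
Branch 1: Z₁ = R = 1800 Ω
Branch 2 (series LC): Z₂ = j(X_L − X_C) = j224 Ω
Parallel: Z = Z₁Z₂/(Z₁+Z₂), |Z| = 223 Ω, ∠Z = 82.9°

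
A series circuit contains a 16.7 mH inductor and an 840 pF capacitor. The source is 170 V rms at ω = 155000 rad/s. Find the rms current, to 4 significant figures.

33.39 mA

X_L = ωL = 2588 Ω
X_C = 1/(ωC) = 7680 Ω
Net reactance X = X_L − X_C = -5092 Ω
Z = − j5092 Ω
|Z| = √(0² + 5092²) = 5092 Ω
I = V/|Z| = 170/5092 = 33.39 mA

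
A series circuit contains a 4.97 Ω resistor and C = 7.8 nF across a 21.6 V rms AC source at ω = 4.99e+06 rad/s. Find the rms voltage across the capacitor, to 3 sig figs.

X_C = 1/(ωC) = 25.7 Ω
Z = 4.97 − j25.7 Ω
|Z| = √(4.97² + 25.7²) = 26.2 Ω
I = V/|Z| = 825 mA
V_C = I·|Z_C| = 0.825 × 25.7 = 21.2 V

21.2 V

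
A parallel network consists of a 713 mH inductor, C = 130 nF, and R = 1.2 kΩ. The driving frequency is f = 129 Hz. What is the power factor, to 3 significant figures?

ω = 2πf = 810.5 rad/s
X_L = ωL = 578 Ω
X_C = 1/(ωC) = 9490 Ω
Parallel: admittances add. Y = 1/R + 1/(jωL) + jωC
Y = (0.000833 − j0.00163) S
|Y| = 0.00183 S → |Z| = 1/|Y| = 548 Ω, ∠Z = −∠Y = 62.9°
cos φ = cos(62.9°) = 0.456

0.456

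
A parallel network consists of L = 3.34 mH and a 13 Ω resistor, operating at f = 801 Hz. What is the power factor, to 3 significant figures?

ω = 2πf = 5033 rad/s
X_L = ωL = 16.8 Ω
Parallel: admittances add. Y = 1/R + 1/(jωL)
Y = (0.0769 − j0.0595) S
|Y| = 0.0972 S → |Z| = 1/|Y| = 10.3 Ω, ∠Z = −∠Y = 37.7°
cos φ = cos(37.7°) = 0.791

0.791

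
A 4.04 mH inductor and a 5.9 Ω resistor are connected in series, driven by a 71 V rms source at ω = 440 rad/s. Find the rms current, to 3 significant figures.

11.5 A

X_L = ωL = 1.78 Ω
Z = 5.90 + j1.78 Ω
|Z| = √(5.90² + 1.78²) = 6.16 Ω
I = V/|Z| = 71/6.16 = 11.5 A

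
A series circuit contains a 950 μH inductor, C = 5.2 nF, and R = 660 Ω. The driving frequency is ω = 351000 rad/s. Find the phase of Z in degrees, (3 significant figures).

-18.0°

X_L = ωL = 333 Ω
X_C = 1/(ωC) = 548 Ω
Net reactance X = X_L − X_C = -214 Ω
Z = 660 − j214 Ω
|Z| = √(660² + 214²) = 694 Ω
∠Z = arctan(-214/660) = -18.0°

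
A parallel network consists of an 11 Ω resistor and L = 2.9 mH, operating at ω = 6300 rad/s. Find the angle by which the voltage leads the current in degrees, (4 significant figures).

31.05°

X_L = ωL = 18.27 Ω
Parallel: admittances add. Y = 1/R + 1/(jωL)
Y = (0.09091 − j0.05473) S
|Y| = 0.1061 S → |Z| = 1/|Y| = 9.424 Ω, ∠Z = −∠Y = 31.05°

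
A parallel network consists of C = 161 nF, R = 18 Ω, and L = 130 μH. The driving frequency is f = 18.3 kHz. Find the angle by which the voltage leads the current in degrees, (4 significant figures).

41.06°

ω = 2πf = 115000 rad/s
X_L = ωL = 14.95 Ω
X_C = 1/(ωC) = 54.02 Ω
Parallel: admittances add. Y = 1/R + 1/(jωL) + jωC
Y = (0.05556 − j0.04839) S
|Y| = 0.07367 S → |Z| = 1/|Y| = 13.57 Ω, ∠Z = −∠Y = 41.06°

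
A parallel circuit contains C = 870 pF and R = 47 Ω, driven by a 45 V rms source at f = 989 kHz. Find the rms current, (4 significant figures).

ω = 2πf = 6.214e+06 rad/s
X_C = 1/(ωC) = 185.0 Ω
Parallel: admittances add. Y = 1/R + jωC
Y = (0.02128 + j0.005406) S
|Y| = 0.02195 S → |Z| = 1/|Y| = 45.55 Ω, ∠Z = −∠Y = -14.26°
I = V/|Z| = 45/45.55 = 987.9 mA

987.9 mA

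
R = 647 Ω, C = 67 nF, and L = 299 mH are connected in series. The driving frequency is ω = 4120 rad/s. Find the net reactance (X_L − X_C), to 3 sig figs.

X_L = ωL = 1230 Ω
X_C = 1/(ωC) = 3620 Ω
X = 1230 − 3620 = -2390 Ω

-2390 Ω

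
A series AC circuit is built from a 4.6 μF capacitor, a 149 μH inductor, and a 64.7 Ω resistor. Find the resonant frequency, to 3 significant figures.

ω₀ = 1/√(LC) = 1/√(0.000149 × 4.6e-06) = 38200 rad/s
f₀ = ω₀/(2π) = 6.08 kHz

6.08 kHz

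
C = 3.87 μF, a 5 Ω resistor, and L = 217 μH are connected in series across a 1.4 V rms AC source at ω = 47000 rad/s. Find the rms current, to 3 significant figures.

X_L = ωL = 10.2 Ω
X_C = 1/(ωC) = 5.50 Ω
Net reactance X = X_L − X_C = 4.70 Ω
Z = 5.00 + j4.70 Ω
|Z| = √(5.00² + 4.70²) = 6.86 Ω
I = V/|Z| = 1.4/6.86 = 204 mA

204 mA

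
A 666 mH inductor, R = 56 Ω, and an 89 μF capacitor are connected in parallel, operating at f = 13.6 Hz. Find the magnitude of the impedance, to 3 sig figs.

48.9 Ω

ω = 2πf = 85.45 rad/s
X_L = ωL = 56.9 Ω
X_C = 1/(ωC) = 131 Ω
Parallel: admittances add. Y = 1/R + 1/(jωL) + jωC
Y = (0.0179 − j0.00997) S
|Y| = 0.0205 S → |Z| = 1/|Y| = 48.9 Ω, ∠Z = −∠Y = 29.2°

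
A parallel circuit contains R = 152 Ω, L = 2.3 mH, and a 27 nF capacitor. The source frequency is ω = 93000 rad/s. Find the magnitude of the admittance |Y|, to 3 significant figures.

X_L = ωL = 214 Ω
X_C = 1/(ωC) = 398 Ω
Parallel: admittances add. Y = 1/R + 1/(jωL) + jωC
Y = (0.00658 − j0.00216) S
|Y| = 0.00693 S → |Z| = 1/|Y| = 144 Ω, ∠Z = −∠Y = 18.2°

6.93 mS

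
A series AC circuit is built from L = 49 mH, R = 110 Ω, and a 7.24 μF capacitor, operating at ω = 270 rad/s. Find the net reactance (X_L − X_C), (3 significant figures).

-498 Ω

X_L = ωL = 13.2 Ω
X_C = 1/(ωC) = 512 Ω
X = 13.2 − 512 = -498 Ω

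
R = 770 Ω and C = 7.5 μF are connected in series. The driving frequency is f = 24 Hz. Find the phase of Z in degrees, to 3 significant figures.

ω = 2πf = 150.8 rad/s
X_C = 1/(ωC) = 884 Ω
Z = 770 − j884 Ω
|Z| = √(770² + 884²) = 1170 Ω
∠Z = arctan(-884/770) = -48.9°

-48.9°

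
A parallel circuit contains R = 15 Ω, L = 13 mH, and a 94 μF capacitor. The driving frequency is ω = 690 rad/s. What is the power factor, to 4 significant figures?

0.8195

X_L = ωL = 8.970 Ω
X_C = 1/(ωC) = 15.42 Ω
Parallel: admittances add. Y = 1/R + 1/(jωL) + jωC
Y = (0.06667 − j0.04662) S
|Y| = 0.08135 S → |Z| = 1/|Y| = 12.29 Ω, ∠Z = −∠Y = 34.97°
cos φ = cos(34.97°) = 0.8195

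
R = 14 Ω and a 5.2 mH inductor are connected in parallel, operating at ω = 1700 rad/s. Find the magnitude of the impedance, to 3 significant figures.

X_L = ωL = 8.84 Ω
Parallel: admittances add. Y = 1/R + 1/(jωL)
Y = (0.0714 − j0.113) S
|Y| = 0.134 S → |Z| = 1/|Y| = 7.47 Ω, ∠Z = −∠Y = 57.7°

7.47 Ω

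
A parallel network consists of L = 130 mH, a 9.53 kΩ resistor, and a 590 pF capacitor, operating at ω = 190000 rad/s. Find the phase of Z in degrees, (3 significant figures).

X_L = ωL = 24700 Ω
X_C = 1/(ωC) = 8920 Ω
Parallel: admittances add. Y = 1/R + 1/(jωL) + jωC
Y = (0.000105 + j7.16e-05) S
|Y| = 0.000127 S → |Z| = 1/|Y| = 7870 Ω, ∠Z = −∠Y = -34.3°

-34.3°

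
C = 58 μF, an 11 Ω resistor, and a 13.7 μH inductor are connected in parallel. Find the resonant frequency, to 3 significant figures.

5.65 kHz

ω₀ = 1/√(LC) = 1/√(1.37e-05 × 5.8e-05) = 35480 rad/s
f₀ = ω₀/(2π) = 5.65 kHz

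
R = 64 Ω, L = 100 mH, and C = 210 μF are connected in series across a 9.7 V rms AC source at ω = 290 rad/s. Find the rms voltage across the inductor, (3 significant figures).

X_L = ωL = 29.0 Ω
X_C = 1/(ωC) = 16.4 Ω
Net reactance X = X_L − X_C = 12.6 Ω
Z = 64.0 + j12.6 Ω
|Z| = √(64.0² + 12.6²) = 65.2 Ω
I = V/|Z| = 149 mA
V_L = I·|Z_L| = 0.149 × 29.0 = 4.31 V

4.31 V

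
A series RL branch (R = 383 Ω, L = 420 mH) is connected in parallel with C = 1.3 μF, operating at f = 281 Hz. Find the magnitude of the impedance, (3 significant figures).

ω = 2πf = 1766 rad/s
X_L = ωL = 742 Ω
X_C = 1/(ωC) = 436 Ω
Branch 1 (R+jX_L): Z₁ = 383 + j742 Ω, |Z₁| = 835 Ω
Branch 2 (−jX_C): Z₂ = −j436 Ω
Parallel: Z = Z₁Z₂/(Z₁+Z₂), |Z| = 742 Ω, ∠Z = -65.9°

742 Ω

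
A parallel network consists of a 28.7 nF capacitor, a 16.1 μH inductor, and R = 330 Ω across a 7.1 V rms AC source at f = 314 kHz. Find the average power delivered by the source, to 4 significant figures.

ω = 2πf = 1.973e+06 rad/s
X_L = ωL = 31.76 Ω
X_C = 1/(ωC) = 17.66 Ω
Parallel: admittances add. Y = 1/R + 1/(jωL) + jωC
Y = (0.003030 + j0.02514) S
|Y| = 0.02532 S → |Z| = 1/|Y| = 39.49 Ω, ∠Z = −∠Y = -83.13°
I = V/|Z| = 179.8 mA
P = VI cos φ = 7.1 × 0.1798 × cos(-83.13°) = 152.8 mW

152.8 mW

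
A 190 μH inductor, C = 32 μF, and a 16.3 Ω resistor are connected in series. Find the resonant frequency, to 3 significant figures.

ω₀ = 1/√(LC) = 1/√(0.00019 × 3.2e-05) = 12820 rad/s
f₀ = ω₀/(2π) = 2.04 kHz

2.04 kHz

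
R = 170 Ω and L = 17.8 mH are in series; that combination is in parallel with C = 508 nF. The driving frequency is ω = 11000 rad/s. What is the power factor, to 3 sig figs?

0.687

X_L = ωL = 196 Ω
X_C = 1/(ωC) = 179 Ω
Branch 1 (R+jX_L): Z₁ = 170 + j196 Ω, |Z₁| = 259 Ω
Branch 2 (−jX_C): Z₂ = −j179 Ω
Parallel: Z = Z₁Z₂/(Z₁+Z₂), |Z| = 272 Ω, ∠Z = -46.6°
cos φ = cos(-46.6°) = 0.687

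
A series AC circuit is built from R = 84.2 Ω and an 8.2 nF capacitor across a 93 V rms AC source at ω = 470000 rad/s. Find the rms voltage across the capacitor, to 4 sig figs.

X_C = 1/(ωC) = 259.5 Ω
Z = 84.20 − j259.5 Ω
|Z| = √(84.20² + 259.5²) = 272.8 Ω
I = V/|Z| = 340.9 mA
V_C = I·|Z_C| = 0.3409 × 259.5 = 88.46 V

88.46 V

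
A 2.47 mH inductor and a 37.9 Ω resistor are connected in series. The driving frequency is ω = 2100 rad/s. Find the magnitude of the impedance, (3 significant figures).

X_L = ωL = 5.19 Ω
Z = 37.9 + j5.19 Ω
|Z| = √(37.9² + 5.19²) = 38.3 Ω

38.3 Ω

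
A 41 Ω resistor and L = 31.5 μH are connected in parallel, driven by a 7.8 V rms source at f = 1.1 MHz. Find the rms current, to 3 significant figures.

194 mA

ω = 2πf = 6.912e+06 rad/s
X_L = ωL = 218 Ω
Parallel: admittances add. Y = 1/R + 1/(jωL)
Y = (0.0244 − j0.00459) S
|Y| = 0.0248 S → |Z| = 1/|Y| = 40.3 Ω, ∠Z = −∠Y = 10.7°
I = V/|Z| = 7.8/40.3 = 194 mA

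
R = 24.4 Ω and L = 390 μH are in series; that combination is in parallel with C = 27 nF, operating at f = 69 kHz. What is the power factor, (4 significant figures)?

ω = 2πf = 433500 rad/s
X_L = ωL = 169.1 Ω
X_C = 1/(ωC) = 85.43 Ω
Branch 1 (R+jX_L): Z₁ = 24.40 + j169.1 Ω, |Z₁| = 170.8 Ω
Branch 2 (−jX_C): Z₂ = −j85.43 Ω
Parallel: Z = Z₁Z₂/(Z₁+Z₂), |Z| = 167.5 Ω, ∠Z = -81.95°
cos φ = cos(-81.95°) = 0.1400

0.1400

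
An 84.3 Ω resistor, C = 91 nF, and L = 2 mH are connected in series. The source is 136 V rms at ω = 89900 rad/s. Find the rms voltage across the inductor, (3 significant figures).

240 V

X_L = ωL = 180 Ω
X_C = 1/(ωC) = 122 Ω
Net reactance X = X_L − X_C = 57.6 Ω
Z = 84.3 + j57.6 Ω
|Z| = √(84.3² + 57.6²) = 102 Ω
I = V/|Z| = 1.33 A
V_L = I·|Z_L| = 1.33 × 180 = 240 V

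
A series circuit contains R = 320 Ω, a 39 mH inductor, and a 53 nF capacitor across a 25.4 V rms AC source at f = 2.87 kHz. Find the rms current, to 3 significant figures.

ω = 2πf = 18030 rad/s
X_L = ωL = 703 Ω
X_C = 1/(ωC) = 1050 Ω
Net reactance X = X_L − X_C = -343 Ω
Z = 320 − j343 Ω
|Z| = √(320² + 343²) = 469 Ω
I = V/|Z| = 25.4/469 = 54.1 mA

54.1 mA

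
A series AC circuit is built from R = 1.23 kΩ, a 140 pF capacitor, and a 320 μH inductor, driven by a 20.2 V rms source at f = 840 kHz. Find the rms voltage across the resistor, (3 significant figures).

ω = 2πf = 5.278e+06 rad/s
X_L = ωL = 1690 Ω
X_C = 1/(ωC) = 1350 Ω
Net reactance X = X_L − X_C = 336 Ω
Z = 1230 + j336 Ω
|Z| = √(1230² + 336²) = 1270 Ω
I = V/|Z| = 15.8 mA
V_R = I·|Z_R| = 0.0158 × 1230 = 19.5 V

19.5 V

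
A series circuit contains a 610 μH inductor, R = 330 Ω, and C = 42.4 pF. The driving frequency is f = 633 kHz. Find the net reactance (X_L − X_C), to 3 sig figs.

-3500 Ω

ω = 2πf = 3.977e+06 rad/s
X_L = ωL = 2430 Ω
X_C = 1/(ωC) = 5930 Ω
X = 2430 − 5930 = -3500 Ω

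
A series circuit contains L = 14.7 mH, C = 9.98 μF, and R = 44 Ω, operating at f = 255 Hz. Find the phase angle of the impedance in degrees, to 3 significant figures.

ω = 2πf = 1602 rad/s
X_L = ωL = 23.6 Ω
X_C = 1/(ωC) = 62.5 Ω
Net reactance X = X_L − X_C = -39.0 Ω
Z = 44.0 − j39.0 Ω
|Z| = √(44.0² + 39.0²) = 58.8 Ω
∠Z = arctan(-39.0/44.0) = -41.5°

-41.5°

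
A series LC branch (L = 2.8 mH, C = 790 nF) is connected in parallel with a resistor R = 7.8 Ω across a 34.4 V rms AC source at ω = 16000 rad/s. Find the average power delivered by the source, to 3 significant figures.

X_L = ωL = 44.8 Ω
X_C = 1/(ωC) = 79.1 Ω
Branch 1: Z₁ = R = 7.80 Ω
Branch 2 (series LC): Z₂ = j(X_L − X_C) = −j34.3 Ω
Parallel: Z = Z₁Z₂/(Z₁+Z₂), |Z| = 7.61 Ω, ∠Z = -12.8°
I = V/|Z| = 4.52 A
P = VI cos φ = 34.4 × 4.52 × cos(-12.8°) = 152 W

152 W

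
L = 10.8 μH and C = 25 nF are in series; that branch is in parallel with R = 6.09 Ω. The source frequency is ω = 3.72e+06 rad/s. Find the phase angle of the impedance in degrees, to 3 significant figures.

11.7°

X_L = ωL = 40.2 Ω
X_C = 1/(ωC) = 10.8 Ω
Branch 1: Z₁ = R = 6.09 Ω
Branch 2 (series LC): Z₂ = j(X_L − X_C) = j29.4 Ω
Parallel: Z = Z₁Z₂/(Z₁+Z₂), |Z| = 5.96 Ω, ∠Z = 11.7°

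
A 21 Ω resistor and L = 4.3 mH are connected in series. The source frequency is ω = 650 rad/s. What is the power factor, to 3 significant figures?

0.991

X_L = ωL = 2.79 Ω
Z = 21.0 + j2.79 Ω
|Z| = √(21.0² + 2.79²) = 21.2 Ω
∠Z = arctan(2.79/21.0) = 7.58°
cos φ = cos(7.58°) = 0.991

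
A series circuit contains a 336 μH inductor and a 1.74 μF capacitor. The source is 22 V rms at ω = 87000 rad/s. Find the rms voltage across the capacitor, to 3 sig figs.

X_L = ωL = 29.2 Ω
X_C = 1/(ωC) = 6.61 Ω
Net reactance X = X_L − X_C = 22.6 Ω
Z = j22.6 Ω
|Z| = √(0² + 22.6²) = 22.6 Ω
I = V/|Z| = 972 mA
V_C = I·|Z_C| = 0.972 × 6.61 = 6.42 V

6.42 V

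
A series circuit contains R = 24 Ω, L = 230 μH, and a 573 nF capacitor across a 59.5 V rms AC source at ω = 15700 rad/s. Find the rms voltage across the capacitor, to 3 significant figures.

X_L = ωL = 3.61 Ω
X_C = 1/(ωC) = 111 Ω
Net reactance X = X_L − X_C = -108 Ω
Z = 24.0 − j108 Ω
|Z| = √(24.0² + 108²) = 110 Ω
I = V/|Z| = 540 mA
V_C = I·|Z_C| = 0.540 × 111 = 60.0 V

60.0 V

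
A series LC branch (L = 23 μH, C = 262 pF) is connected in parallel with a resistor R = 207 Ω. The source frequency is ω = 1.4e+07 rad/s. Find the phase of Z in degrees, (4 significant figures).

76.58°

X_L = ωL = 322.0 Ω
X_C = 1/(ωC) = 272.6 Ω
Branch 1: Z₁ = R = 207.0 Ω
Branch 2 (series LC): Z₂ = j(X_L − X_C) = j49.37 Ω
Parallel: Z = Z₁Z₂/(Z₁+Z₂), |Z| = 48.02 Ω, ∠Z = 76.58°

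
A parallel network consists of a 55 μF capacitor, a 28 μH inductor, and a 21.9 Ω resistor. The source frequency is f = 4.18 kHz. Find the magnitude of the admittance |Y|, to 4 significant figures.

96.20 mS

ω = 2πf = 26260 rad/s
X_L = ωL = 0.7354 Ω
X_C = 1/(ωC) = 0.6923 Ω
Parallel: admittances add. Y = 1/R + 1/(jωL) + jωC
Y = (0.04566 + j0.08467) S
|Y| = 0.09620 S → |Z| = 1/|Y| = 10.40 Ω, ∠Z = −∠Y = -61.66°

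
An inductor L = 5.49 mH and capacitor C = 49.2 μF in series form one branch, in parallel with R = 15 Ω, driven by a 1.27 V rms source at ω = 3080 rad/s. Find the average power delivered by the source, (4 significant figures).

107.5 mW

X_L = ωL = 16.91 Ω
X_C = 1/(ωC) = 6.599 Ω
Branch 1: Z₁ = R = 15.00 Ω
Branch 2 (series LC): Z₂ = j(X_L − X_C) = j10.31 Ω
Parallel: Z = Z₁Z₂/(Z₁+Z₂), |Z| = 8.497 Ω, ∠Z = 55.50°
I = V/|Z| = 149.5 mA
P = VI cos φ = 1.27 × 0.1495 × cos(55.50°) = 107.5 mW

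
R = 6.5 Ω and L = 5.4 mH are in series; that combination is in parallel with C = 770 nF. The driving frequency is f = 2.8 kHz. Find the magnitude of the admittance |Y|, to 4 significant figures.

ω = 2πf = 17590 rad/s
X_L = ωL = 95.00 Ω
X_C = 1/(ωC) = 73.82 Ω
Branch 1 (R+jX_L): Z₁ = 6.500 + j95.00 Ω, |Z₁| = 95.22 Ω
Branch 2 (−jX_C): Z₂ = −j73.82 Ω
Parallel: Z = Z₁Z₂/(Z₁+Z₂), |Z| = 317.3 Ω, ∠Z = -76.85°
|Y| = 1/|Z| = 3.152 mS

3.152 mS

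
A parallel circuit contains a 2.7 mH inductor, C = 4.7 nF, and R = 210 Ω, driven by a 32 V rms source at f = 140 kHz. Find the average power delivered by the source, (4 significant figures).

ω = 2πf = 879600 rad/s
X_L = ωL = 2375 Ω
X_C = 1/(ωC) = 241.9 Ω
Parallel: admittances add. Y = 1/R + 1/(jωL) + jωC
Y = (0.004762 + j0.003713) S
|Y| = 0.006039 S → |Z| = 1/|Y| = 165.6 Ω, ∠Z = −∠Y = -37.95°
I = V/|Z| = 193.2 mA
P = VI cos φ = 32 × 0.1932 × cos(-37.95°) = 4.876 W

4.876 W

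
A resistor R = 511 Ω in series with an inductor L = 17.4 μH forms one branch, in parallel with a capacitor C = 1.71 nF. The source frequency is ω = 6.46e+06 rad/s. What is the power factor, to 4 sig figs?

X_L = ωL = 112.4 Ω
X_C = 1/(ωC) = 90.53 Ω
Branch 1 (R+jX_L): Z₁ = 511.0 + j112.4 Ω, |Z₁| = 523.2 Ω
Branch 2 (−jX_C): Z₂ = −j90.53 Ω
Parallel: Z = Z₁Z₂/(Z₁+Z₂), |Z| = 92.60 Ω, ∠Z = -80.05°
cos φ = cos(-80.05°) = 0.1729

0.1729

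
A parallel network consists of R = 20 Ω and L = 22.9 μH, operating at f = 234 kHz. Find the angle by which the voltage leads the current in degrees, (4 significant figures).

30.71°

ω = 2πf = 1.47e+06 rad/s
X_L = ωL = 33.67 Ω
Parallel: admittances add. Y = 1/R + 1/(jωL)
Y = (0.05000 − j0.02970) S
|Y| = 0.05816 S → |Z| = 1/|Y| = 17.20 Ω, ∠Z = −∠Y = 30.71°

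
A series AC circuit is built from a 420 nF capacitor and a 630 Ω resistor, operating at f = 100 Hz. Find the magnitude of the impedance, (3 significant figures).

ω = 2πf = 628.3 rad/s
X_C = 1/(ωC) = 3790 Ω
Z = 630 − j3790 Ω
|Z| = √(630² + 3790²) = 3840 Ω

3840 Ω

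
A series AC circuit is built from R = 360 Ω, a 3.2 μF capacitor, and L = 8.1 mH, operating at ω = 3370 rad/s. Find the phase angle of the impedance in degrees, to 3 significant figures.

-10.3°

X_L = ωL = 27.3 Ω
X_C = 1/(ωC) = 92.7 Ω
Net reactance X = X_L − X_C = -65.4 Ω
Z = 360 − j65.4 Ω
|Z| = √(360² + 65.4²) = 366 Ω
∠Z = arctan(-65.4/360) = -10.3°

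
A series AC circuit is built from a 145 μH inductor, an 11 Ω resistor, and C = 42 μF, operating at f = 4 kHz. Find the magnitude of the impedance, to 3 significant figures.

11.3 Ω

ω = 2πf = 25130 rad/s
X_L = ωL = 3.64 Ω
X_C = 1/(ωC) = 0.947 Ω
Net reactance X = X_L − X_C = 2.70 Ω
Z = 11.0 + j2.70 Ω
|Z| = √(11.0² + 2.70²) = 11.3 Ω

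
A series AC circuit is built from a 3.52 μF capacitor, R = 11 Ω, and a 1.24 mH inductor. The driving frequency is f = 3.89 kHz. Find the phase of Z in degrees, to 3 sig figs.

59.5°

ω = 2πf = 24440 rad/s
X_L = ωL = 30.3 Ω
X_C = 1/(ωC) = 11.6 Ω
Net reactance X = X_L − X_C = 18.7 Ω
Z = 11.0 + j18.7 Ω
|Z| = √(11.0² + 18.7²) = 21.7 Ω
∠Z = arctan(18.7/11.0) = 59.5°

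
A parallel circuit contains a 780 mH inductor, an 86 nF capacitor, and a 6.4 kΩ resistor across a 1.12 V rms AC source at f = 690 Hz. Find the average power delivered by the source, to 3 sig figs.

ω = 2πf = 4335 rad/s
X_L = ωL = 3380 Ω
X_C = 1/(ωC) = 2680 Ω
Parallel: admittances add. Y = 1/R + 1/(jωL) + jωC
Y = (0.000156 + j7.71e-05) S
|Y| = 0.000174 S → |Z| = 1/|Y| = 5740 Ω, ∠Z = −∠Y = -26.3°
I = V/|Z| = 195 μA
P = VI cos φ = 1.12 × 0.000195 × cos(-26.3°) = 196 μW

196 μW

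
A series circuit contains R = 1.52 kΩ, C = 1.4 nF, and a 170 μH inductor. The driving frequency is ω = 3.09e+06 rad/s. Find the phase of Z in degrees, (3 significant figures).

X_L = ωL = 525 Ω
X_C = 1/(ωC) = 231 Ω
Net reactance X = X_L − X_C = 294 Ω
Z = 1520 + j294 Ω
|Z| = √(1520² + 294²) = 1550 Ω
∠Z = arctan(294/1520) = 11.0°

11.0°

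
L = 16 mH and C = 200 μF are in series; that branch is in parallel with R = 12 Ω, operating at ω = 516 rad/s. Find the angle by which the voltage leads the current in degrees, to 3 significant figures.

X_L = ωL = 8.26 Ω
X_C = 1/(ωC) = 9.69 Ω
Branch 1: Z₁ = R = 12.0 Ω
Branch 2 (series LC): Z₂ = j(X_L − X_C) = −j1.43 Ω
Parallel: Z = Z₁Z₂/(Z₁+Z₂), |Z| = 1.42 Ω, ∠Z = -83.2°

-83.2°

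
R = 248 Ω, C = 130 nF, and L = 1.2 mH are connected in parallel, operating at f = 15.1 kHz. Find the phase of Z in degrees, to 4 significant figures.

ω = 2πf = 94880 rad/s
X_L = ωL = 113.9 Ω
X_C = 1/(ωC) = 81.08 Ω
Parallel: admittances add. Y = 1/R + 1/(jωL) + jωC
Y = (0.004032 + j0.003551) S
|Y| = 0.005373 S → |Z| = 1/|Y| = 186.1 Ω, ∠Z = −∠Y = -41.36°

-41.36°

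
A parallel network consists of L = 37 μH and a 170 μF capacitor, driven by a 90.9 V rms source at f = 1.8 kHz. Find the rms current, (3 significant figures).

42.5 A

ω = 2πf = 11310 rad/s
X_L = ωL = 0.418 Ω
X_C = 1/(ωC) = 0.520 Ω
Parallel: admittances add. Y = 1/(jωL) + jωC
Y = (0 − j0.467) S
|Y| = 0.467 S → |Z| = 1/|Y| = 2.14 Ω, ∠Z = −∠Y = 90.0°
I = V/|Z| = 90.9/2.14 = 42.5 A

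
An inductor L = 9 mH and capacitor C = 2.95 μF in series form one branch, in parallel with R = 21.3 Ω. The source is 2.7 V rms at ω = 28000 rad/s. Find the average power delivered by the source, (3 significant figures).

X_L = ωL = 252 Ω
X_C = 1/(ωC) = 12.1 Ω
Branch 1: Z₁ = R = 21.3 Ω
Branch 2 (series LC): Z₂ = j(X_L − X_C) = j240 Ω
Parallel: Z = Z₁Z₂/(Z₁+Z₂), |Z| = 21.2 Ω, ∠Z = 5.07°
I = V/|Z| = 127 mA
P = VI cos φ = 2.7 × 0.127 × cos(5.07°) = 342 mW

342 mW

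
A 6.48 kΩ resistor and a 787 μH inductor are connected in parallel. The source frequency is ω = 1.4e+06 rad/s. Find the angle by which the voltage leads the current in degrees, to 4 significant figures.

80.35°

X_L = ωL = 1102 Ω
Parallel: admittances add. Y = 1/R + 1/(jωL)
Y = (0.0001543 − j0.0009076) S
|Y| = 0.0009206 S → |Z| = 1/|Y| = 1086 Ω, ∠Z = −∠Y = 80.35°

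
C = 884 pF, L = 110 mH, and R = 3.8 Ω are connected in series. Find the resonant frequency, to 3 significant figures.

16.1 kHz

ω₀ = 1/√(LC) = 1/√(0.11 × 8.84e-10) = 101400 rad/s
f₀ = ω₀/(2π) = 16.1 kHz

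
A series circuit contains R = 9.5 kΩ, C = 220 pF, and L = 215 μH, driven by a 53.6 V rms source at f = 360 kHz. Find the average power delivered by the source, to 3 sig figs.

295 mW

ω = 2πf = 2.262e+06 rad/s
X_L = ωL = 486 Ω
X_C = 1/(ωC) = 2010 Ω
Net reactance X = X_L − X_C = -1520 Ω
Z = 9500 − j1520 Ω
|Z| = √(9500² + 1520²) = 9620 Ω
∠Z = arctan(-1520/9500) = -9.11°
I = V/|Z| = 5.57 mA
P = VI cos φ = 53.6 × 0.00557 × cos(-9.11°) = 295 mW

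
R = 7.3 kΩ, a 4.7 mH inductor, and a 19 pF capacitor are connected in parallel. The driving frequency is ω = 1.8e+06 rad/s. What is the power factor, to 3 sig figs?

X_L = ωL = 8460 Ω
X_C = 1/(ωC) = 29200 Ω
Parallel: admittances add. Y = 1/R + 1/(jωL) + jωC
Y = (0.000137 − j8.4e-05) S
|Y| = 0.000161 S → |Z| = 1/|Y| = 6220 Ω, ∠Z = −∠Y = 31.5°
cos φ = cos(31.5°) = 0.852

0.852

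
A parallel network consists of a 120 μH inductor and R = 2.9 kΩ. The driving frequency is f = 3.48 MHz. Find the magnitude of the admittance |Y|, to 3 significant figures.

ω = 2πf = 2.187e+07 rad/s
X_L = ωL = 2620 Ω
Parallel: admittances add. Y = 1/R + 1/(jωL)
Y = (0.000345 − j0.000381) S
|Y| = 0.000514 S → |Z| = 1/|Y| = 1950 Ω, ∠Z = −∠Y = 47.9°

514 μS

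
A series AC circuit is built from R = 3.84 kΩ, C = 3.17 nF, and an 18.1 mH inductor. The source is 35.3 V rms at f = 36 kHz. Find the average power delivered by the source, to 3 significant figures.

217 mW

ω = 2πf = 226200 rad/s
X_L = ωL = 4090 Ω
X_C = 1/(ωC) = 1390 Ω
Net reactance X = X_L − X_C = 2700 Ω
Z = 3840 + j2700 Ω
|Z| = √(3840² + 2700²) = 4690 Ω
∠Z = arctan(2700/3840) = 35.1°
I = V/|Z| = 7.52 mA
P = VI cos φ = 35.3 × 0.00752 × cos(35.1°) = 217 mW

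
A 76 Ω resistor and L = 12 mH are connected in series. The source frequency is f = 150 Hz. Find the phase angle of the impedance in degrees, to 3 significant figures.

8.46°

ω = 2πf = 942.5 rad/s
X_L = ωL = 11.3 Ω
Z = 76.0 + j11.3 Ω
|Z| = √(76.0² + 11.3²) = 76.8 Ω
∠Z = arctan(11.3/76.0) = 8.46°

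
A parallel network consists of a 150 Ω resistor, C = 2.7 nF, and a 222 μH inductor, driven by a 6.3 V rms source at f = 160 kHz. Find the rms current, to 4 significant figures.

ω = 2πf = 1.005e+06 rad/s
X_L = ωL = 223.2 Ω
X_C = 1/(ωC) = 368.4 Ω
Parallel: admittances add. Y = 1/R + 1/(jωL) + jωC
Y = (0.006667 − j0.001766) S
|Y| = 0.006897 S → |Z| = 1/|Y| = 145.0 Ω, ∠Z = −∠Y = 14.84°
I = V/|Z| = 6.3/145.0 = 43.45 mA

43.45 mA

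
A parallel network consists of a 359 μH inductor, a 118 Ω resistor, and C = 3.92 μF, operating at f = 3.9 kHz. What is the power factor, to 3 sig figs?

0.434

ω = 2πf = 24500 rad/s
X_L = ωL = 8.80 Ω
X_C = 1/(ωC) = 10.4 Ω
Parallel: admittances add. Y = 1/R + 1/(jωL) + jωC
Y = (0.00847 − j0.0176) S
|Y| = 0.0195 S → |Z| = 1/|Y| = 51.2 Ω, ∠Z = −∠Y = 64.3°
cos φ = cos(64.3°) = 0.434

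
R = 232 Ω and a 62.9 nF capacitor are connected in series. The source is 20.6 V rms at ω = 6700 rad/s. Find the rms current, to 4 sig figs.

X_C = 1/(ωC) = 2373 Ω
Z = 232.0 − j2373 Ω
|Z| = √(232.0² + 2373²) = 2384 Ω
I = V/|Z| = 20.6/2384 = 8.640 mA

8.640 mA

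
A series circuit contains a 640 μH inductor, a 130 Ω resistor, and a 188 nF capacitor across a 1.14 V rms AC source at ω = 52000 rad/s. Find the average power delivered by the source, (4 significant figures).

X_L = ωL = 33.28 Ω
X_C = 1/(ωC) = 102.3 Ω
Net reactance X = X_L − X_C = -69.01 Ω
Z = 130.0 − j69.01 Ω
|Z| = √(130.0² + 69.01²) = 147.2 Ω
∠Z = arctan(-69.01/130.0) = -27.96°
I = V/|Z| = 7.746 mA
P = VI cos φ = 1.14 × 0.007746 × cos(-27.96°) = 7.799 mW

7.799 mW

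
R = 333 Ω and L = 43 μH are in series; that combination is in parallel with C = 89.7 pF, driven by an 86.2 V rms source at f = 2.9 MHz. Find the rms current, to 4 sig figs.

ω = 2πf = 1.822e+07 rad/s
X_L = ωL = 783.5 Ω
X_C = 1/(ωC) = 611.8 Ω
Branch 1 (R+jX_L): Z₁ = 333.0 + j783.5 Ω, |Z₁| = 851.3 Ω
Branch 2 (−jX_C): Z₂ = −j611.8 Ω
Parallel: Z = Z₁Z₂/(Z₁+Z₂), |Z| = 1390 Ω, ∠Z = -50.30°
I = V/|Z| = 86.2/1390 = 62.00 mA

62.00 mA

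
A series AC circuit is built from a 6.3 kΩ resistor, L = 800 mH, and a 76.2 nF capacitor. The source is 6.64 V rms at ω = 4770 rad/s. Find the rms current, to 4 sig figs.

X_L = ωL = 3816 Ω
X_C = 1/(ωC) = 2751 Ω
Net reactance X = X_L − X_C = 1065 Ω
Z = 6300 + j1065 Ω
|Z| = √(6300² + 1065²) = 6389 Ω
I = V/|Z| = 6.64/6389 = 1.039 mA

1.039 mA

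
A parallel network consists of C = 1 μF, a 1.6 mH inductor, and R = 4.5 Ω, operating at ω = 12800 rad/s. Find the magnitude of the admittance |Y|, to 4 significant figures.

X_L = ωL = 20.48 Ω
X_C = 1/(ωC) = 78.12 Ω
Parallel: admittances add. Y = 1/R + 1/(jωL) + jωC
Y = (0.2222 − j0.03603) S
|Y| = 0.2251 S → |Z| = 1/|Y| = 4.442 Ω, ∠Z = −∠Y = 9.209°

225.1 mS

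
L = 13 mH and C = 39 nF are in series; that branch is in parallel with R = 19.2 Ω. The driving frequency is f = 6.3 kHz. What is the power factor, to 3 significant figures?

ω = 2πf = 39580 rad/s
X_L = ωL = 515 Ω
X_C = 1/(ωC) = 648 Ω
Branch 1: Z₁ = R = 19.2 Ω
Branch 2 (series LC): Z₂ = j(X_L − X_C) = −j133 Ω
Parallel: Z = Z₁Z₂/(Z₁+Z₂), |Z| = 19.0 Ω, ∠Z = -8.20°
cos φ = cos(-8.20°) = 0.990

0.990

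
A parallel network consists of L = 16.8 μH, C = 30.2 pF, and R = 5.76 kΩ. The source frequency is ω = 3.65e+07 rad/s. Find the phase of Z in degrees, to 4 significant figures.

71.81°

X_L = ωL = 613.2 Ω
X_C = 1/(ωC) = 907.2 Ω
Parallel: admittances add. Y = 1/R + 1/(jωL) + jωC
Y = (0.0001736 − j0.0005285) S
|Y| = 0.0005563 S → |Z| = 1/|Y| = 1798 Ω, ∠Z = −∠Y = 71.81°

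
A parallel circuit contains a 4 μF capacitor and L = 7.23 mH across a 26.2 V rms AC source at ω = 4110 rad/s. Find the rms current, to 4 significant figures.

451.0 mA

X_L = ωL = 29.72 Ω
X_C = 1/(ωC) = 60.83 Ω
Parallel: admittances add. Y = 1/(jωL) + jωC
Y = (0 − j0.01721) S
|Y| = 0.01721 S → |Z| = 1/|Y| = 58.10 Ω, ∠Z = −∠Y = 90.00°
I = V/|Z| = 26.2/58.10 = 451.0 mA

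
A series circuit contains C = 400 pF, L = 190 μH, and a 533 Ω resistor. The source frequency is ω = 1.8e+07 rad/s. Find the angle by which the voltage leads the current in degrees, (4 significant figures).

X_L = ωL = 3420 Ω
X_C = 1/(ωC) = 138.9 Ω
Net reactance X = X_L − X_C = 3281 Ω
Z = 533.0 + j3281 Ω
|Z| = √(533.0² + 3281²) = 3324 Ω
∠Z = arctan(3281/533.0) = 80.77°

80.77°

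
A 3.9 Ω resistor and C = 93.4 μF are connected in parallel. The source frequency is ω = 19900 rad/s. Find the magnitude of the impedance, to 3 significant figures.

0.533 Ω

X_C = 1/(ωC) = 0.538 Ω
Parallel: admittances add. Y = 1/R + jωC
Y = (0.256 + j1.86) S
|Y| = 1.88 S → |Z| = 1/|Y| = 0.533 Ω, ∠Z = −∠Y = -82.1°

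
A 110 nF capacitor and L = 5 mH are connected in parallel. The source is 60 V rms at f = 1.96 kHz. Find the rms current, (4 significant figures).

ω = 2πf = 12320 rad/s
X_L = ωL = 61.58 Ω
X_C = 1/(ωC) = 738.2 Ω
Parallel: admittances add. Y = 1/(jωL) + jωC
Y = (0 − j0.01489) S
|Y| = 0.01489 S → |Z| = 1/|Y| = 67.18 Ω, ∠Z = −∠Y = 90.00°
I = V/|Z| = 60/67.18 = 893.1 mA

893.1 mA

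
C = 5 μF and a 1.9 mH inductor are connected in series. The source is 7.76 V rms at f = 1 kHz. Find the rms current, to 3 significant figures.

390 mA

ω = 2πf = 6283 rad/s
X_L = ωL = 11.9 Ω
X_C = 1/(ωC) = 31.8 Ω
Net reactance X = X_L − X_C = -19.9 Ω
Z = − j19.9 Ω
|Z| = √(0² + 19.9²) = 19.9 Ω
I = V/|Z| = 7.76/19.9 = 390 mA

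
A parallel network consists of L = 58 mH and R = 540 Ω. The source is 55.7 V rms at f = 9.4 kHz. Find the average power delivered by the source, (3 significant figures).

ω = 2πf = 59060 rad/s
X_L = ωL = 3430 Ω
Parallel: admittances add. Y = 1/R + 1/(jωL)
Y = (0.00185 − j0.000292) S
|Y| = 0.00187 S → |Z| = 1/|Y| = 533 Ω, ∠Z = −∠Y = 8.96°
I = V/|Z| = 104 mA
P = VI cos φ = 55.7 × 0.104 × cos(8.96°) = 5.75 W

5.75 W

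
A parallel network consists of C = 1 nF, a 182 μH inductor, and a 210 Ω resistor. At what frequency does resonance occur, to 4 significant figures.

373.1 kHz

ω₀ = 1/√(LC) = 1/√(0.000182 × 1e-09) = 2.344e+06 rad/s
f₀ = ω₀/(2π) = 373.1 kHz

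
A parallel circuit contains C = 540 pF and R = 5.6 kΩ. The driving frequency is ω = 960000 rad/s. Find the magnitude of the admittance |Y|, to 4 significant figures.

548.3 μS

X_C = 1/(ωC) = 1929 Ω
Parallel: admittances add. Y = 1/R + jωC
Y = (0.0001786 + j0.0005184) S
|Y| = 0.0005483 S → |Z| = 1/|Y| = 1824 Ω, ∠Z = −∠Y = -70.99°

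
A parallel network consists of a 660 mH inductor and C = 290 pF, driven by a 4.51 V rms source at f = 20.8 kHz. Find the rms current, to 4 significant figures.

ω = 2πf = 130700 rad/s
X_L = ωL = 86260 Ω
X_C = 1/(ωC) = 26390 Ω
Parallel: admittances add. Y = 1/(jωL) + jωC
Y = (0 + j2.631e-05) S
|Y| = 2.631e-05 S → |Z| = 1/|Y| = 38010 Ω, ∠Z = −∠Y = -90.00°
I = V/|Z| = 4.51/38010 = 118.6 μA

118.6 μA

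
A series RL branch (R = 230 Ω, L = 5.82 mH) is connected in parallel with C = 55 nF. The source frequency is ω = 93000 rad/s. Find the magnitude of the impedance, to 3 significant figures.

277 Ω

X_L = ωL = 541 Ω
X_C = 1/(ωC) = 196 Ω
Branch 1 (R+jX_L): Z₁ = 230 + j541 Ω, |Z₁| = 588 Ω
Branch 2 (−jX_C): Z₂ = −j196 Ω
Parallel: Z = Z₁Z₂/(Z₁+Z₂), |Z| = 277 Ω, ∠Z = -79.4°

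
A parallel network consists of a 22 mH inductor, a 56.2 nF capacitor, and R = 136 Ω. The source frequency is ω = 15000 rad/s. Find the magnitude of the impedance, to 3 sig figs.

X_L = ωL = 330 Ω
X_C = 1/(ωC) = 1190 Ω
Parallel: admittances add. Y = 1/R + 1/(jωL) + jωC
Y = (0.00735 − j0.00219) S
|Y| = 0.00767 S → |Z| = 1/|Y| = 130 Ω, ∠Z = −∠Y = 16.6°

130 Ω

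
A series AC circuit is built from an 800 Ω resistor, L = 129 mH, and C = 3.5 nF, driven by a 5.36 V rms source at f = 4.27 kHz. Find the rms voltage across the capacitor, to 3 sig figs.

7.89 V

ω = 2πf = 26830 rad/s
X_L = ωL = 3460 Ω
X_C = 1/(ωC) = 10600 Ω
Net reactance X = X_L − X_C = -7190 Ω
Z = 800 − j7190 Ω
|Z| = √(800² + 7190²) = 7230 Ω
I = V/|Z| = 741 μA
V_C = I·|Z_C| = 0.000741 × 10600 = 7.89 V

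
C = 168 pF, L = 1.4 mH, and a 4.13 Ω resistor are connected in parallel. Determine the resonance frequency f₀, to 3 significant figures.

328 kHz

ω₀ = 1/√(LC) = 1/√(0.0014 × 1.68e-10) = 2.062e+06 rad/s
f₀ = ω₀/(2π) = 328 kHz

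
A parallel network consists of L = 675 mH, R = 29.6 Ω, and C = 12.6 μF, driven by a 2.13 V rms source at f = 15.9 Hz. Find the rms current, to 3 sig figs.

ω = 2πf = 99.90 rad/s
X_L = ωL = 67.4 Ω
X_C = 1/(ωC) = 794 Ω
Parallel: admittances add. Y = 1/R + 1/(jωL) + jωC
Y = (0.0338 − j0.0136) S
|Y| = 0.0364 S → |Z| = 1/|Y| = 27.5 Ω, ∠Z = −∠Y = 21.9°
I = V/|Z| = 2.13/27.5 = 77.5 mA

77.5 mA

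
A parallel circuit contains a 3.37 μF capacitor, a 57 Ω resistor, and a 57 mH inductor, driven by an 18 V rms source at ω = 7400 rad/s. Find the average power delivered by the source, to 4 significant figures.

X_L = ωL = 421.8 Ω
X_C = 1/(ωC) = 40.10 Ω
Parallel: admittances add. Y = 1/R + 1/(jωL) + jωC
Y = (0.01754 + j0.02257) S
|Y| = 0.02858 S → |Z| = 1/|Y| = 34.98 Ω, ∠Z = −∠Y = -52.14°
I = V/|Z| = 514.5 mA
P = VI cos φ = 18 × 0.5145 × cos(-52.14°) = 5.684 W

5.684 W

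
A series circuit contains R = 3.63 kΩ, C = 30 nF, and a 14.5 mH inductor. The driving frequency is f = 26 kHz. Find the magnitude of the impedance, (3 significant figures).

ω = 2πf = 163400 rad/s
X_L = ωL = 2370 Ω
X_C = 1/(ωC) = 204 Ω
Net reactance X = X_L − X_C = 2160 Ω
Z = 3630 + j2160 Ω
|Z| = √(3630² + 2160²) = 4230 Ω

4230 Ω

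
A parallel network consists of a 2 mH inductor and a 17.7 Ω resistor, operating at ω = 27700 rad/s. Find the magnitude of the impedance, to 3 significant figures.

X_L = ωL = 55.4 Ω
Parallel: admittances add. Y = 1/R + 1/(jωL)
Y = (0.0565 − j0.0181) S
|Y| = 0.0593 S → |Z| = 1/|Y| = 16.9 Ω, ∠Z = −∠Y = 17.7°

16.9 Ω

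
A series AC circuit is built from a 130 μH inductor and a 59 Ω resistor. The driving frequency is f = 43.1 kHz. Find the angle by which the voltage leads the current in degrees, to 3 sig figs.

ω = 2πf = 270800 rad/s
X_L = ωL = 35.2 Ω
Z = 59.0 + j35.2 Ω
|Z| = √(59.0² + 35.2²) = 68.7 Ω
∠Z = arctan(35.2/59.0) = 30.8°

30.8°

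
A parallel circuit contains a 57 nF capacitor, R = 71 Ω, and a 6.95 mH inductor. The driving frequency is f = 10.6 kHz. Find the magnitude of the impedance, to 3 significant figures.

ω = 2πf = 66600 rad/s
X_L = ωL = 463 Ω
X_C = 1/(ωC) = 263 Ω
Parallel: admittances add. Y = 1/R + 1/(jωL) + jωC
Y = (0.0141 + j0.00164) S
|Y| = 0.0142 S → |Z| = 1/|Y| = 70.5 Ω, ∠Z = −∠Y = -6.63°

70.5 Ω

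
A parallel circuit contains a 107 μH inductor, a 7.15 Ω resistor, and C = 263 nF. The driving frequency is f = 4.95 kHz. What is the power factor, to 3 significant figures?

ω = 2πf = 31100 rad/s
X_L = ωL = 3.33 Ω
X_C = 1/(ωC) = 122 Ω
Parallel: admittances add. Y = 1/R + 1/(jωL) + jωC
Y = (0.140 − j0.292) S
|Y| = 0.324 S → |Z| = 1/|Y| = 3.09 Ω, ∠Z = −∠Y = 64.4°
cos φ = cos(64.4°) = 0.432

0.432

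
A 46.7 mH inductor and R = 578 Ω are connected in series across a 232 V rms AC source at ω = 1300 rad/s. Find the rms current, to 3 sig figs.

399 mA

X_L = ωL = 60.7 Ω
Z = 578 + j60.7 Ω
|Z| = √(578² + 60.7²) = 581 Ω
I = V/|Z| = 232/581 = 399 mA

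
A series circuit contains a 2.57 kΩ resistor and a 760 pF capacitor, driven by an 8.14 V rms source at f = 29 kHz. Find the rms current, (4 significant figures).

ω = 2πf = 182200 rad/s
X_C = 1/(ωC) = 7221 Ω
Z = 2570 − j7221 Ω
|Z| = √(2570² + 7221²) = 7665 Ω
I = V/|Z| = 8.14/7665 = 1.062 mA

1.062 mA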